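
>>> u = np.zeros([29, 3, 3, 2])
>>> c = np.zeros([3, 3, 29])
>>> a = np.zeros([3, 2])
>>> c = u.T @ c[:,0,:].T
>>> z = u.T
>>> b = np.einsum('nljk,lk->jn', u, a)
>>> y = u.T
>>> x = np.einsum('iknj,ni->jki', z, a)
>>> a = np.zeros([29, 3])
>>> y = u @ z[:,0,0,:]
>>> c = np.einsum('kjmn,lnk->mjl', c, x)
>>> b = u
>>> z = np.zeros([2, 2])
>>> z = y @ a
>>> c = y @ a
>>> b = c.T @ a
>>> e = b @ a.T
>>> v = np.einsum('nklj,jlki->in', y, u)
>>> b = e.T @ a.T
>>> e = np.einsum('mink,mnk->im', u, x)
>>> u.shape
(29, 3, 3, 2)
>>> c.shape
(29, 3, 3, 3)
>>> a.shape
(29, 3)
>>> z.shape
(29, 3, 3, 3)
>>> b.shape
(29, 3, 3, 29)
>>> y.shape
(29, 3, 3, 29)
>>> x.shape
(29, 3, 2)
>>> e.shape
(3, 29)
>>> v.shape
(2, 29)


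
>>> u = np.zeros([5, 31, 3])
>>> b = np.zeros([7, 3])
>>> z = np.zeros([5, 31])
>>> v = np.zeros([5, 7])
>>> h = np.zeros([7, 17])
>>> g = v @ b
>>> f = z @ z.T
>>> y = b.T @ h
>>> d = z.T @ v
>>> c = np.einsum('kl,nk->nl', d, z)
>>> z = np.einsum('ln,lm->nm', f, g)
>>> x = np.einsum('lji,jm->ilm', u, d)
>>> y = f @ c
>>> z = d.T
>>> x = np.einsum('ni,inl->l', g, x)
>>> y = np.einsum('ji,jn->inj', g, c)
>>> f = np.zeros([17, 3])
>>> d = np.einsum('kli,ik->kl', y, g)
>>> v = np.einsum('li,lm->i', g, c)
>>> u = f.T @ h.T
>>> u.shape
(3, 7)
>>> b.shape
(7, 3)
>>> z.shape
(7, 31)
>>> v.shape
(3,)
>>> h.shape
(7, 17)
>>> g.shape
(5, 3)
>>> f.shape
(17, 3)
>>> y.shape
(3, 7, 5)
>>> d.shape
(3, 7)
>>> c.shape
(5, 7)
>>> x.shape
(7,)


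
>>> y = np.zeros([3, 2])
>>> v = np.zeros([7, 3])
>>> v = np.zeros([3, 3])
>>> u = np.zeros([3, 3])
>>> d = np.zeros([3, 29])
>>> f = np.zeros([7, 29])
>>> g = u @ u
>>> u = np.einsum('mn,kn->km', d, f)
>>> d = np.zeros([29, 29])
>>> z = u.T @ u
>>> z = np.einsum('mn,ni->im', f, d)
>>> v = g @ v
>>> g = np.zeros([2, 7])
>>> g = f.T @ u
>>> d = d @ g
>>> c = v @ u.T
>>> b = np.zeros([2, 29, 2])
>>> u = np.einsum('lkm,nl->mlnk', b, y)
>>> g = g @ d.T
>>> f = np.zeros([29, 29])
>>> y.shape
(3, 2)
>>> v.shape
(3, 3)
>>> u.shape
(2, 2, 3, 29)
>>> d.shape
(29, 3)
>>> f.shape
(29, 29)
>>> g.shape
(29, 29)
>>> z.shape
(29, 7)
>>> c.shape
(3, 7)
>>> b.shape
(2, 29, 2)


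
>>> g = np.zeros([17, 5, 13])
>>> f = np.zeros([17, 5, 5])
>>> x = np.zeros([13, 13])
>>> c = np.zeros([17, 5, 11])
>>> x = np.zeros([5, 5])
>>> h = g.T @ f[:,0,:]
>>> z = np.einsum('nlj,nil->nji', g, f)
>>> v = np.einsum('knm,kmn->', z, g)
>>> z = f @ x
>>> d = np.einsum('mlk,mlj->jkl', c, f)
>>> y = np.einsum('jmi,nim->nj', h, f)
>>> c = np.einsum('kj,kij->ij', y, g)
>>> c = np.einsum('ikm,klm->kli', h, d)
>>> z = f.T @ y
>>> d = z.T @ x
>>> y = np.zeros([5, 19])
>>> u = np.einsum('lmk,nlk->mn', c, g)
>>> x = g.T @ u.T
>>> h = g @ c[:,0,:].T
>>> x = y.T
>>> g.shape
(17, 5, 13)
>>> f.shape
(17, 5, 5)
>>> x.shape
(19, 5)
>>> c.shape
(5, 11, 13)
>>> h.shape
(17, 5, 5)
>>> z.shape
(5, 5, 13)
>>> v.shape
()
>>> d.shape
(13, 5, 5)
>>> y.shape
(5, 19)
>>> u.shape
(11, 17)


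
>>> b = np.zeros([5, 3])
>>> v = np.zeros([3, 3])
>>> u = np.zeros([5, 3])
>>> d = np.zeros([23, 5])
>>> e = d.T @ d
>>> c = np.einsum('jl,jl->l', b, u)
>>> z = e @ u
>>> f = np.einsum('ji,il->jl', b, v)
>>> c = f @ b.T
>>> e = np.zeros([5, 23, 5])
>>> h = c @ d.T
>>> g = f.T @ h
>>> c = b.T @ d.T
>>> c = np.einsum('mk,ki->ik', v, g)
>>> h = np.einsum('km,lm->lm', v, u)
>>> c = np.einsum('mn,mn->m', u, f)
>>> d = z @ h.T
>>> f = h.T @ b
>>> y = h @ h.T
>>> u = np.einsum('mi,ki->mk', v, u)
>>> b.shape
(5, 3)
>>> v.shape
(3, 3)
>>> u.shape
(3, 5)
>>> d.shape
(5, 5)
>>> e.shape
(5, 23, 5)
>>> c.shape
(5,)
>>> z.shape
(5, 3)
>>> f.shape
(3, 3)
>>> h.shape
(5, 3)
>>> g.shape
(3, 23)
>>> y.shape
(5, 5)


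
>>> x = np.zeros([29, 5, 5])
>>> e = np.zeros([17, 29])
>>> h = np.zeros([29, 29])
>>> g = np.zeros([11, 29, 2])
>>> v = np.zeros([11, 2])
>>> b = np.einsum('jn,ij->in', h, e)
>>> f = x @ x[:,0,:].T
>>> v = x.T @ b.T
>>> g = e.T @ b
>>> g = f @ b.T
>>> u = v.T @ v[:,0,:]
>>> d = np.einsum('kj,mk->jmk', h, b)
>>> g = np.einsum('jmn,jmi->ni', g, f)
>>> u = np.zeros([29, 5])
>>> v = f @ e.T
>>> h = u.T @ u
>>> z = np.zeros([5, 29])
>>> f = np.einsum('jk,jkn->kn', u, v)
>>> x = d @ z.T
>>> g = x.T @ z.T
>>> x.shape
(29, 17, 5)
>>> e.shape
(17, 29)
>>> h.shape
(5, 5)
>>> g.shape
(5, 17, 5)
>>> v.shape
(29, 5, 17)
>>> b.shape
(17, 29)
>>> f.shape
(5, 17)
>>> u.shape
(29, 5)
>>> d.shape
(29, 17, 29)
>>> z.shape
(5, 29)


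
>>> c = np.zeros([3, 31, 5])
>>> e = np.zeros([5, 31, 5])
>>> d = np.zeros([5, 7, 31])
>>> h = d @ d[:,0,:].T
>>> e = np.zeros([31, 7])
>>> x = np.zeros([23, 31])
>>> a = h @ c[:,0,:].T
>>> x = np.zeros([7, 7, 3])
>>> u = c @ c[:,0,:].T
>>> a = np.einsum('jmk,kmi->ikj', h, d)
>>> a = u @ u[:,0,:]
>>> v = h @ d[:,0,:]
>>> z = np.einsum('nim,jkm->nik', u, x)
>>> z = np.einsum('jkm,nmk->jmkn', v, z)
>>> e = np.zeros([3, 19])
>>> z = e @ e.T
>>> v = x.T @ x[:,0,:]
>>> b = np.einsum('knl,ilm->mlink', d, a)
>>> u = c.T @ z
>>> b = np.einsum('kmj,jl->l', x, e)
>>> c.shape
(3, 31, 5)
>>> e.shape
(3, 19)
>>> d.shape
(5, 7, 31)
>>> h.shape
(5, 7, 5)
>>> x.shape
(7, 7, 3)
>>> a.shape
(3, 31, 3)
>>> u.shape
(5, 31, 3)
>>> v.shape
(3, 7, 3)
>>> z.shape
(3, 3)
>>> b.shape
(19,)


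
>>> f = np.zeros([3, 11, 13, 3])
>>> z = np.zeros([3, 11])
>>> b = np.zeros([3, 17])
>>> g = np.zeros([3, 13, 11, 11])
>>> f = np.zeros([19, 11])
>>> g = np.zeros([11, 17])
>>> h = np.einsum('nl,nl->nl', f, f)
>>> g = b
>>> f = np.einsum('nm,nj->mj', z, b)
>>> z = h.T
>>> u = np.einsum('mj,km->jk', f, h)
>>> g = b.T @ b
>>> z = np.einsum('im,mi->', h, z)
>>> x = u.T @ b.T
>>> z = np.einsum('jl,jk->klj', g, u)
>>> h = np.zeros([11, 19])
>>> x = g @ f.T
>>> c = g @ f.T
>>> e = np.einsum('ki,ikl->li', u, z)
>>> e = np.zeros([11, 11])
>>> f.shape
(11, 17)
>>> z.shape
(19, 17, 17)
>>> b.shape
(3, 17)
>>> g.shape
(17, 17)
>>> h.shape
(11, 19)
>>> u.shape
(17, 19)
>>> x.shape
(17, 11)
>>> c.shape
(17, 11)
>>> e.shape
(11, 11)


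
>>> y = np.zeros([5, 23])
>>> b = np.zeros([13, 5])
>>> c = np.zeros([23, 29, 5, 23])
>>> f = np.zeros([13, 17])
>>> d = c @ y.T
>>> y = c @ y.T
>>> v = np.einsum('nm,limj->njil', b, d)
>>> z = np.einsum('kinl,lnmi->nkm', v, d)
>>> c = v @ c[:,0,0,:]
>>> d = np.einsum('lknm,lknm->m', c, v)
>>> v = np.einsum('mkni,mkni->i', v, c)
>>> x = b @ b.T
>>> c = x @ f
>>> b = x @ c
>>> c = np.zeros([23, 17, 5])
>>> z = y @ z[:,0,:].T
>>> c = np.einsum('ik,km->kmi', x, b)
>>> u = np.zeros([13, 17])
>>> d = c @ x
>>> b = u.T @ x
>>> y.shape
(23, 29, 5, 5)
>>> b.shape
(17, 13)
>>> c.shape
(13, 17, 13)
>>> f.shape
(13, 17)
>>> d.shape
(13, 17, 13)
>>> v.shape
(23,)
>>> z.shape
(23, 29, 5, 29)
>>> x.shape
(13, 13)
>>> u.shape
(13, 17)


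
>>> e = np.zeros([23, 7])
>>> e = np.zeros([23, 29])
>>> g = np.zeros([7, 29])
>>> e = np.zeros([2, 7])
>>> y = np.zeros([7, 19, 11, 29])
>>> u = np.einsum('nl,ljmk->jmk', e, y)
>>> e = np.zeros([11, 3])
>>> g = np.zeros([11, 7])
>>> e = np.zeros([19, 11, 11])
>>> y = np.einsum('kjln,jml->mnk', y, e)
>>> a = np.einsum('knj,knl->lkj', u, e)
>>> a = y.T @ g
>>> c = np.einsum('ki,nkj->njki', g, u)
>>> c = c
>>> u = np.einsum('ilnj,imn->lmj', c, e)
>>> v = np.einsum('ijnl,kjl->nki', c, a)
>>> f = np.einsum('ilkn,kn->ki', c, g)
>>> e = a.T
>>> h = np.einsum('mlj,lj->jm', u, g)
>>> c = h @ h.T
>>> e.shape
(7, 29, 7)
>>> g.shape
(11, 7)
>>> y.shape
(11, 29, 7)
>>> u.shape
(29, 11, 7)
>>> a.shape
(7, 29, 7)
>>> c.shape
(7, 7)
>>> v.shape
(11, 7, 19)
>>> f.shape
(11, 19)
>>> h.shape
(7, 29)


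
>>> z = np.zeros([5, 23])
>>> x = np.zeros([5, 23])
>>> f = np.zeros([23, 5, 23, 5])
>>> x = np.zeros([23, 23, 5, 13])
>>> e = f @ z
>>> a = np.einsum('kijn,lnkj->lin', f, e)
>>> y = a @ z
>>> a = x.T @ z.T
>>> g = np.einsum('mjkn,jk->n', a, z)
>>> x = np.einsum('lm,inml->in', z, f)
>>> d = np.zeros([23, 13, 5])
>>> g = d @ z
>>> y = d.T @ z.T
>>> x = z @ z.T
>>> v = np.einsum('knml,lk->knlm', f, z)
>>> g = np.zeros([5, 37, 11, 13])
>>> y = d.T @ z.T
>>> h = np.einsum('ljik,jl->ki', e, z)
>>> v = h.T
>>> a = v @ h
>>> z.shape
(5, 23)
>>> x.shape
(5, 5)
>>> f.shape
(23, 5, 23, 5)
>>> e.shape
(23, 5, 23, 23)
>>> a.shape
(23, 23)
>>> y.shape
(5, 13, 5)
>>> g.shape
(5, 37, 11, 13)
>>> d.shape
(23, 13, 5)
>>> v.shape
(23, 23)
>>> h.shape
(23, 23)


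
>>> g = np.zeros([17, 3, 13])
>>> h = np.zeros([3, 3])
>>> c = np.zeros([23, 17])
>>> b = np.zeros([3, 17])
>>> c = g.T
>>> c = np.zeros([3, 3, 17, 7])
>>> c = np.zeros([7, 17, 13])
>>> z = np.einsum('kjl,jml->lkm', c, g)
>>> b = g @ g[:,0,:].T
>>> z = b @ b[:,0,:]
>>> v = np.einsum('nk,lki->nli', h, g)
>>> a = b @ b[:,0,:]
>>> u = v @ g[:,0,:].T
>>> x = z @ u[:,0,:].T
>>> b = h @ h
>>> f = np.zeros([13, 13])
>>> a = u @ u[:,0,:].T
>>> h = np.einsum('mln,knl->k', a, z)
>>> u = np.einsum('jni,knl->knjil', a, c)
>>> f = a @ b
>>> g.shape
(17, 3, 13)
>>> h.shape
(17,)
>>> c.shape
(7, 17, 13)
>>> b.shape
(3, 3)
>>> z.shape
(17, 3, 17)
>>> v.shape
(3, 17, 13)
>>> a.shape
(3, 17, 3)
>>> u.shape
(7, 17, 3, 3, 13)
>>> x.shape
(17, 3, 3)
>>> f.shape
(3, 17, 3)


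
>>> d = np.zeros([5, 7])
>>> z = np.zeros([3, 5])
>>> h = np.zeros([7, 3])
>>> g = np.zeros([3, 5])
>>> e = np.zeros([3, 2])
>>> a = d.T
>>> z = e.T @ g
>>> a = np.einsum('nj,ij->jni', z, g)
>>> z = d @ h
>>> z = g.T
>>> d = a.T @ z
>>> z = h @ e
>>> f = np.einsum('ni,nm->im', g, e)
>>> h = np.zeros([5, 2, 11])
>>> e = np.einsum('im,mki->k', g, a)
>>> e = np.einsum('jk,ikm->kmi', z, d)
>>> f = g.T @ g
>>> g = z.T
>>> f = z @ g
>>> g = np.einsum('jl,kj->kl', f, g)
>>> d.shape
(3, 2, 3)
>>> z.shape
(7, 2)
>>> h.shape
(5, 2, 11)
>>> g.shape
(2, 7)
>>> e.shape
(2, 3, 3)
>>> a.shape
(5, 2, 3)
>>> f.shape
(7, 7)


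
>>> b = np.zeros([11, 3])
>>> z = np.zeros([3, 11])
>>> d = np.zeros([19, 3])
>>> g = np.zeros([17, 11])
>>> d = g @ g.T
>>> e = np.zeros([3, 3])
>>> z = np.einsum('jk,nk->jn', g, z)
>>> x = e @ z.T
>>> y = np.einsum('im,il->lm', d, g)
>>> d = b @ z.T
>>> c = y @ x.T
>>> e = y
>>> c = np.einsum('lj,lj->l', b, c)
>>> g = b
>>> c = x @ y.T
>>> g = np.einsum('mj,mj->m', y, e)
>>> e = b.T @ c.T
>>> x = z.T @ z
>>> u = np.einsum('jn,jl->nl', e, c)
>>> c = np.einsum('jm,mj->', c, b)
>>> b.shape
(11, 3)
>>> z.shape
(17, 3)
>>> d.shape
(11, 17)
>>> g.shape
(11,)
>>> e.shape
(3, 3)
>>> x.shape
(3, 3)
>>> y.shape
(11, 17)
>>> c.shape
()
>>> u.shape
(3, 11)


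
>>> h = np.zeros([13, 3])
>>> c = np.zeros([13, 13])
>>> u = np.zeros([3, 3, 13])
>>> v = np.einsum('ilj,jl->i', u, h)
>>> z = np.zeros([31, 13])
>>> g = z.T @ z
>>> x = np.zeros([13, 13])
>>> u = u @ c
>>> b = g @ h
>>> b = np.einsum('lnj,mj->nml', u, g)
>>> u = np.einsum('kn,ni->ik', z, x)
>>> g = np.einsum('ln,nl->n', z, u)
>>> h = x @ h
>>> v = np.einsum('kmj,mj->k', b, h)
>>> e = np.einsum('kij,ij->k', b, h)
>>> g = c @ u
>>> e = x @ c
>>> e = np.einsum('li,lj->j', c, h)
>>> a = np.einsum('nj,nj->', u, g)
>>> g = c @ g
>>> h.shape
(13, 3)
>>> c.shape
(13, 13)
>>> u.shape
(13, 31)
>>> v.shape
(3,)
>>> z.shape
(31, 13)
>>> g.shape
(13, 31)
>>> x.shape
(13, 13)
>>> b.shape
(3, 13, 3)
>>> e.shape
(3,)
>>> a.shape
()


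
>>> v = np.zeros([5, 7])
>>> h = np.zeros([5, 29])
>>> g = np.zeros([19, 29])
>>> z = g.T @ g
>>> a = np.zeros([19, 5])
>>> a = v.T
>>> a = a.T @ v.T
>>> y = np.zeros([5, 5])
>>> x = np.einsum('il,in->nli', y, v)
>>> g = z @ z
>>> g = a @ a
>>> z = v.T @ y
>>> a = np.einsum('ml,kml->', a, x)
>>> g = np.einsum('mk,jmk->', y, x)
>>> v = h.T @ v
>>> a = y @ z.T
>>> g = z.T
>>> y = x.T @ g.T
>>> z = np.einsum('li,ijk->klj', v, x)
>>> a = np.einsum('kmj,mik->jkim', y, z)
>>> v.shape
(29, 7)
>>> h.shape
(5, 29)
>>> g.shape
(5, 7)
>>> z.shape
(5, 29, 5)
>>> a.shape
(5, 5, 29, 5)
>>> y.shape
(5, 5, 5)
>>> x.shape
(7, 5, 5)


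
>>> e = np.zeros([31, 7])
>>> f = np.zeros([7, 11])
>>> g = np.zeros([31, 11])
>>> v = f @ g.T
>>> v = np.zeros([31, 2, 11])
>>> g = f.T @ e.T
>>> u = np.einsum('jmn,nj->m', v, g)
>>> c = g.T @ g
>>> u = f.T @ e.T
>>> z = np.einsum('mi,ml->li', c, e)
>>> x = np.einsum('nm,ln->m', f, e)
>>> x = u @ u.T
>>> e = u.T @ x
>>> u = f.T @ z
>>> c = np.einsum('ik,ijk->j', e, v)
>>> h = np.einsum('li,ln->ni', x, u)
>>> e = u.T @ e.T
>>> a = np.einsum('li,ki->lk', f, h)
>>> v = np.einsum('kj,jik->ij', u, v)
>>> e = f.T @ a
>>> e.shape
(11, 31)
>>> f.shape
(7, 11)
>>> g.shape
(11, 31)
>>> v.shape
(2, 31)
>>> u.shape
(11, 31)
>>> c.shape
(2,)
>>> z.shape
(7, 31)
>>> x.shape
(11, 11)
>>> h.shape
(31, 11)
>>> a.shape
(7, 31)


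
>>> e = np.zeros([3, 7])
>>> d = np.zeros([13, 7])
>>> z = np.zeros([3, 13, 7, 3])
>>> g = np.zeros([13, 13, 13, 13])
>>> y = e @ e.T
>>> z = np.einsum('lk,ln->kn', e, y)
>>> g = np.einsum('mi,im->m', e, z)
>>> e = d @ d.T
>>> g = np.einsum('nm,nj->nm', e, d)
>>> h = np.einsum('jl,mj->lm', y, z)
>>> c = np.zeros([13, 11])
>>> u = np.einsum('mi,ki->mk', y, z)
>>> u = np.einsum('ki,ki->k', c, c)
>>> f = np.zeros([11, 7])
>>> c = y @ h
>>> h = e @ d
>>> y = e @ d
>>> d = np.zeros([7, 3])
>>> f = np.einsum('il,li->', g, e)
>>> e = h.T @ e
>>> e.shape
(7, 13)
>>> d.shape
(7, 3)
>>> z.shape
(7, 3)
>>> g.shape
(13, 13)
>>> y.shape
(13, 7)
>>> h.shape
(13, 7)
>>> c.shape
(3, 7)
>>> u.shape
(13,)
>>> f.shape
()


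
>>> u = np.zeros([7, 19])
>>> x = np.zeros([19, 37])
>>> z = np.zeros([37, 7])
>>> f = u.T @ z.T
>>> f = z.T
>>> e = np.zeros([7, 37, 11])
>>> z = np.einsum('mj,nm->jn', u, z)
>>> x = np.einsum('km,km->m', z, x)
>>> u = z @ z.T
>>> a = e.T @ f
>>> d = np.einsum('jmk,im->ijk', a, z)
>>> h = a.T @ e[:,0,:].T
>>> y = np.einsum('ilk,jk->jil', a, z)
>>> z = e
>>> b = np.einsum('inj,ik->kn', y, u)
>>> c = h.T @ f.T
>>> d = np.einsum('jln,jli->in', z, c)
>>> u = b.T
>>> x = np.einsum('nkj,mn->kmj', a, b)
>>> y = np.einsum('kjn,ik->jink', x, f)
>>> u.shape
(11, 19)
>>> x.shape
(37, 19, 37)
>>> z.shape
(7, 37, 11)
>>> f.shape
(7, 37)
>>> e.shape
(7, 37, 11)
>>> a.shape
(11, 37, 37)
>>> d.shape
(7, 11)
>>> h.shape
(37, 37, 7)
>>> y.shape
(19, 7, 37, 37)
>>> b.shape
(19, 11)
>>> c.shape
(7, 37, 7)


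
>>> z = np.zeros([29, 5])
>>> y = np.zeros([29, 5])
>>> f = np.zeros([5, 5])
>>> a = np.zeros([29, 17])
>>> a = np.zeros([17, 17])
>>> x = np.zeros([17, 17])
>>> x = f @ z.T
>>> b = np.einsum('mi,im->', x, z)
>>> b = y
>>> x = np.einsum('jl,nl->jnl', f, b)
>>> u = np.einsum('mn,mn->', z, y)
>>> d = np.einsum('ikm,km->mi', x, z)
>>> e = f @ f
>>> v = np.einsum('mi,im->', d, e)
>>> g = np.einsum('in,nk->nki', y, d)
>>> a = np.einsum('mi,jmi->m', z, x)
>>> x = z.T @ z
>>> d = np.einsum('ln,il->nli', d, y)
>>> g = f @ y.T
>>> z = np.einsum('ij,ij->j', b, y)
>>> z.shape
(5,)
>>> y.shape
(29, 5)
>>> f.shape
(5, 5)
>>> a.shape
(29,)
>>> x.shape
(5, 5)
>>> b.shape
(29, 5)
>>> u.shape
()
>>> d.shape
(5, 5, 29)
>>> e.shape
(5, 5)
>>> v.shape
()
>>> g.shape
(5, 29)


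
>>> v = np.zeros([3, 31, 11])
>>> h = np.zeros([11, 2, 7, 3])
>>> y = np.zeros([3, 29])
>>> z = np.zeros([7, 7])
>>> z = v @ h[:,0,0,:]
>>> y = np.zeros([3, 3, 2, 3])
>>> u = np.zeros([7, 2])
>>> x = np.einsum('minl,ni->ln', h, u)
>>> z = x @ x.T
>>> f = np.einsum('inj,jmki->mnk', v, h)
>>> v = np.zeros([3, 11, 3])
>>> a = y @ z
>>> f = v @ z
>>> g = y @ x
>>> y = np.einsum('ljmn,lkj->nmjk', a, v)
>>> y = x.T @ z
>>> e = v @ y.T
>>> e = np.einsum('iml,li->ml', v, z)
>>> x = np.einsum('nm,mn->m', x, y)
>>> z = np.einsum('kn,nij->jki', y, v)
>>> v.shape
(3, 11, 3)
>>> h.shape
(11, 2, 7, 3)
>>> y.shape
(7, 3)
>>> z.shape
(3, 7, 11)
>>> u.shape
(7, 2)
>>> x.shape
(7,)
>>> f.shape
(3, 11, 3)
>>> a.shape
(3, 3, 2, 3)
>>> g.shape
(3, 3, 2, 7)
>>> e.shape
(11, 3)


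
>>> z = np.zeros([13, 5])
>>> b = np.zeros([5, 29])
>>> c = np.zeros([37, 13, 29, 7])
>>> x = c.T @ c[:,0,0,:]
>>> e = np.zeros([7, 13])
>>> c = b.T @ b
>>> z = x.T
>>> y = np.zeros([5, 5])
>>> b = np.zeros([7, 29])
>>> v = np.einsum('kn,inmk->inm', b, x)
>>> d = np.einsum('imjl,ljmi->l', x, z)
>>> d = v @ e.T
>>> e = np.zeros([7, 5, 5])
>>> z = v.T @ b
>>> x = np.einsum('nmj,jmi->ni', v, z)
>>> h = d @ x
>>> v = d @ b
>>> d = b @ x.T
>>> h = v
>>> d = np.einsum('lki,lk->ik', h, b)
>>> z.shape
(13, 29, 29)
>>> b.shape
(7, 29)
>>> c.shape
(29, 29)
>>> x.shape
(7, 29)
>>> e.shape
(7, 5, 5)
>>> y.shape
(5, 5)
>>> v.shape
(7, 29, 29)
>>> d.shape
(29, 29)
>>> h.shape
(7, 29, 29)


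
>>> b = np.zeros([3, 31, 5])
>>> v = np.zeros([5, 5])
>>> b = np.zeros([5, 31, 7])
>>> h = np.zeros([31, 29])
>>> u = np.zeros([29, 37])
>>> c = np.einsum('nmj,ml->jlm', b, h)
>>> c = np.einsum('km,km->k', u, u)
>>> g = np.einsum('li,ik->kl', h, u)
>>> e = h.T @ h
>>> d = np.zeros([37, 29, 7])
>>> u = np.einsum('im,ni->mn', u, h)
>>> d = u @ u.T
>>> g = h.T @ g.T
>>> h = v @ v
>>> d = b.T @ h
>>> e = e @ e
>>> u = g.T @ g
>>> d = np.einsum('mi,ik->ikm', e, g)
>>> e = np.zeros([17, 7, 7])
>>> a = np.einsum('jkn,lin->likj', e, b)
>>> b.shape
(5, 31, 7)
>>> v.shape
(5, 5)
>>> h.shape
(5, 5)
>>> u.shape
(37, 37)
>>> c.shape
(29,)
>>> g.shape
(29, 37)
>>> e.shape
(17, 7, 7)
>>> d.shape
(29, 37, 29)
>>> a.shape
(5, 31, 7, 17)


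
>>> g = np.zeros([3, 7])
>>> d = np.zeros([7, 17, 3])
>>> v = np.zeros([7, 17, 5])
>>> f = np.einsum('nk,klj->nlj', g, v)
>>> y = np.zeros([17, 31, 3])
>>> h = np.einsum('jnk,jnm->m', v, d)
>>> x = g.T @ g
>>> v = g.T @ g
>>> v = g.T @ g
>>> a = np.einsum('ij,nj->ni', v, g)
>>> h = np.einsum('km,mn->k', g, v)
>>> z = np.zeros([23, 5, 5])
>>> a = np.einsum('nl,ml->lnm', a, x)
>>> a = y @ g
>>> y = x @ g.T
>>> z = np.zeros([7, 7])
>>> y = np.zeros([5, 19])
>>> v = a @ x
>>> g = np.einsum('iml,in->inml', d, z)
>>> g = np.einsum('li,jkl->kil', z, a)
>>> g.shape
(31, 7, 7)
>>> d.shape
(7, 17, 3)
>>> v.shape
(17, 31, 7)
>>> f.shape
(3, 17, 5)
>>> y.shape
(5, 19)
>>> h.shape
(3,)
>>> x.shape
(7, 7)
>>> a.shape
(17, 31, 7)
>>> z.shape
(7, 7)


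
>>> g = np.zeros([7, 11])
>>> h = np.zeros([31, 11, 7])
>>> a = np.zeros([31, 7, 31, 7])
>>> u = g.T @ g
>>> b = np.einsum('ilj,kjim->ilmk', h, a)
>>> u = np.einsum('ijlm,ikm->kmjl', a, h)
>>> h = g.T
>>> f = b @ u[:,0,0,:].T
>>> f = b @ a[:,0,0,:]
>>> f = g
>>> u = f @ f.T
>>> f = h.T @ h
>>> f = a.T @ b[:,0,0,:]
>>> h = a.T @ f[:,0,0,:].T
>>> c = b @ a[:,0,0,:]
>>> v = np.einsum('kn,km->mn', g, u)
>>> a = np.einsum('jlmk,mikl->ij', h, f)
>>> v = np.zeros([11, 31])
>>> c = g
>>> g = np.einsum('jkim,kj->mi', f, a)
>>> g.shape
(31, 7)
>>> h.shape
(7, 31, 7, 7)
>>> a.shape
(31, 7)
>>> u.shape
(7, 7)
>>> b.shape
(31, 11, 7, 31)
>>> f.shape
(7, 31, 7, 31)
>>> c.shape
(7, 11)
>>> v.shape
(11, 31)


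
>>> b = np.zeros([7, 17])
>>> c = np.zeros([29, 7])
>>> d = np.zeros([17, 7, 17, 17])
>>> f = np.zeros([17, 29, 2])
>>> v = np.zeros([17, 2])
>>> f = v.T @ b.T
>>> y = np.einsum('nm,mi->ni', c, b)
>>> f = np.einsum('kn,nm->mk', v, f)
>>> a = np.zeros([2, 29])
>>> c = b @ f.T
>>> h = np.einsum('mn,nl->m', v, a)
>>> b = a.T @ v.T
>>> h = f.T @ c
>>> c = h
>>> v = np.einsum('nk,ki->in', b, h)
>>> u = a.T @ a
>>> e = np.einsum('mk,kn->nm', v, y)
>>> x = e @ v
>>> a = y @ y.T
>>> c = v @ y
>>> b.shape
(29, 17)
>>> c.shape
(7, 17)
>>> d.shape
(17, 7, 17, 17)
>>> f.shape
(7, 17)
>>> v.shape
(7, 29)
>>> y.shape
(29, 17)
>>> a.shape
(29, 29)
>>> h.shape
(17, 7)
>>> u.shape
(29, 29)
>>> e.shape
(17, 7)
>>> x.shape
(17, 29)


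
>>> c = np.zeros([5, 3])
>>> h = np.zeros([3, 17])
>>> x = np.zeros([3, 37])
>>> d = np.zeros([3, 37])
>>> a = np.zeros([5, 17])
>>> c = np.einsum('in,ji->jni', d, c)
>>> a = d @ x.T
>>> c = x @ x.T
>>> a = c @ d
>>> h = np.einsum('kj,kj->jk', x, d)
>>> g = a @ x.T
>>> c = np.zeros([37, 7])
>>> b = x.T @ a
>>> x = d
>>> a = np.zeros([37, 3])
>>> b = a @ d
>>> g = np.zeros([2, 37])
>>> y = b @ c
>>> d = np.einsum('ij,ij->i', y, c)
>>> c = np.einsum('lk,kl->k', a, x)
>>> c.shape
(3,)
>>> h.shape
(37, 3)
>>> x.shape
(3, 37)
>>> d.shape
(37,)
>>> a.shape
(37, 3)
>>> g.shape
(2, 37)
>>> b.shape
(37, 37)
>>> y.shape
(37, 7)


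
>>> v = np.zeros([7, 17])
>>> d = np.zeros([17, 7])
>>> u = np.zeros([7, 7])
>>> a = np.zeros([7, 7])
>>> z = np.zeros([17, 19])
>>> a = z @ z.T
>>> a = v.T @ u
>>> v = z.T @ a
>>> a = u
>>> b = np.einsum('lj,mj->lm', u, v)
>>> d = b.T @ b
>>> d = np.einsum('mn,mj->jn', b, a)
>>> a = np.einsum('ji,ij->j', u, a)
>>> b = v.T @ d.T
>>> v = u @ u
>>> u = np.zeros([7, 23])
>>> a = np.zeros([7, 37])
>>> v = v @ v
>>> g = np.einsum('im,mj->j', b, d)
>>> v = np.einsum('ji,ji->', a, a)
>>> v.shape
()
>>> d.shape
(7, 19)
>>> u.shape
(7, 23)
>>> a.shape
(7, 37)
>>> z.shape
(17, 19)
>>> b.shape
(7, 7)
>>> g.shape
(19,)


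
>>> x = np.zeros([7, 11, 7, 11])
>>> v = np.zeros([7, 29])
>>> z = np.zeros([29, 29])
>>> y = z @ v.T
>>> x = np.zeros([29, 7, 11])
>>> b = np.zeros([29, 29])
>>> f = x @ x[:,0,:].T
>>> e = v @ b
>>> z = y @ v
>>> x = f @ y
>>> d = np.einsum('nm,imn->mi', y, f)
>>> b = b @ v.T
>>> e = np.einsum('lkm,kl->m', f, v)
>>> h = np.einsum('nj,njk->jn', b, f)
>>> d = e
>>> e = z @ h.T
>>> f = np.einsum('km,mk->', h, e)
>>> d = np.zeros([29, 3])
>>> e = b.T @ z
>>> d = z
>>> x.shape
(29, 7, 7)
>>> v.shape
(7, 29)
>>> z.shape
(29, 29)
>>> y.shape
(29, 7)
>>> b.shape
(29, 7)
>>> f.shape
()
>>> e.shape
(7, 29)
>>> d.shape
(29, 29)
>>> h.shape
(7, 29)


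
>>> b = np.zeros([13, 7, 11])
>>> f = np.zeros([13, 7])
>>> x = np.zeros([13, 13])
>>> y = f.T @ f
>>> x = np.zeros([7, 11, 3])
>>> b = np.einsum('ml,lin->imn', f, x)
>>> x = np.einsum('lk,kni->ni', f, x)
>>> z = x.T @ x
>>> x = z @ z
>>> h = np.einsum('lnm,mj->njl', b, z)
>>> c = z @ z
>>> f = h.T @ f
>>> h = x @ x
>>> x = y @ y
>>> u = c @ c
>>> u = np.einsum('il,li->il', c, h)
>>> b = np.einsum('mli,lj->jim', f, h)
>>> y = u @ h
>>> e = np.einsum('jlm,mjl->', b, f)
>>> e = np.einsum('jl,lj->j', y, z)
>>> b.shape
(3, 7, 11)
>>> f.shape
(11, 3, 7)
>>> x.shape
(7, 7)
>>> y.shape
(3, 3)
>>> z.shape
(3, 3)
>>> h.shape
(3, 3)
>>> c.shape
(3, 3)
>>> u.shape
(3, 3)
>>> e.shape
(3,)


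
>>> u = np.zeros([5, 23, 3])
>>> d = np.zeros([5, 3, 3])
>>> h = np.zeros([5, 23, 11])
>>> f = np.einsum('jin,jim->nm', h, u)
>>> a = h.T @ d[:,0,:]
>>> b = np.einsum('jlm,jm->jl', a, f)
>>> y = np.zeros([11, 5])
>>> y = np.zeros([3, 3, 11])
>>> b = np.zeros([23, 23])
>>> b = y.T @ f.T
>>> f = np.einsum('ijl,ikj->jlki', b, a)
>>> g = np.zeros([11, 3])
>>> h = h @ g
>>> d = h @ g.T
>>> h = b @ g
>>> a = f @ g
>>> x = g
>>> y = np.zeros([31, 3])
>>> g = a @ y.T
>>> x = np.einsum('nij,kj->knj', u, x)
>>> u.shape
(5, 23, 3)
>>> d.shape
(5, 23, 11)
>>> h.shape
(11, 3, 3)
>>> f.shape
(3, 11, 23, 11)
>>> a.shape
(3, 11, 23, 3)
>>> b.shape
(11, 3, 11)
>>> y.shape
(31, 3)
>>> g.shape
(3, 11, 23, 31)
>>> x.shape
(11, 5, 3)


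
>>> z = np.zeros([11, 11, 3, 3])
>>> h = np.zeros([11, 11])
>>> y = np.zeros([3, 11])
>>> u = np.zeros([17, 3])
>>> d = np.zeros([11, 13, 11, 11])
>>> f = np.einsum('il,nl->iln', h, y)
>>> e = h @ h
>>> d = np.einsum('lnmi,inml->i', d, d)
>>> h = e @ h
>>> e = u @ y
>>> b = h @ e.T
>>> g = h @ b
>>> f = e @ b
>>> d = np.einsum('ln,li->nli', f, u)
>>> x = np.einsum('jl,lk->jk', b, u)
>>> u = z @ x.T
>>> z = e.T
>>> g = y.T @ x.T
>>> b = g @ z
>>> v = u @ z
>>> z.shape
(11, 17)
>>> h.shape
(11, 11)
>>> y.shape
(3, 11)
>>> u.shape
(11, 11, 3, 11)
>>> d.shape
(17, 17, 3)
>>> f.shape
(17, 17)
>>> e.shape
(17, 11)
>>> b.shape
(11, 17)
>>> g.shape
(11, 11)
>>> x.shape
(11, 3)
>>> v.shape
(11, 11, 3, 17)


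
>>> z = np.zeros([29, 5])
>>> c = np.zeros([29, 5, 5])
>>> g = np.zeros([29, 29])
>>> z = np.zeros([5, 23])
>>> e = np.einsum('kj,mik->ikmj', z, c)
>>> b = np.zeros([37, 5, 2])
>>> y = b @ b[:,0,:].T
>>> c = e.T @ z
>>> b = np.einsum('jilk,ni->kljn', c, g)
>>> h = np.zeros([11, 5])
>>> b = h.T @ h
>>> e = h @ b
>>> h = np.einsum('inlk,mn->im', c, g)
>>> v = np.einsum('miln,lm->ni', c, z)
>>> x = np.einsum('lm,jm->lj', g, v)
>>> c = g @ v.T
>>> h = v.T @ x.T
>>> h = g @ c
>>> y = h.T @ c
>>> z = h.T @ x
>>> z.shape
(23, 23)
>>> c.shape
(29, 23)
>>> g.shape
(29, 29)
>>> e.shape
(11, 5)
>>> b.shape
(5, 5)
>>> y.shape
(23, 23)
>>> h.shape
(29, 23)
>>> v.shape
(23, 29)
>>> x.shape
(29, 23)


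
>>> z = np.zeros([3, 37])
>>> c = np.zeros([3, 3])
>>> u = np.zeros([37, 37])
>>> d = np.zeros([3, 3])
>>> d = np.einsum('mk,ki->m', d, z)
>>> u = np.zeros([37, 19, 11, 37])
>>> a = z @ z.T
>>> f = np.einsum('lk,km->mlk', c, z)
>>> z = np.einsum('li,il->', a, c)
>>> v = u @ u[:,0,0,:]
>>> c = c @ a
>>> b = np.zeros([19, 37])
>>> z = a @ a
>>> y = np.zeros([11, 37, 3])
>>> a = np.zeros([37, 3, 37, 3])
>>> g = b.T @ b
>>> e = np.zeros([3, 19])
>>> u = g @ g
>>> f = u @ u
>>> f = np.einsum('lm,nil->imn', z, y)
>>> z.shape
(3, 3)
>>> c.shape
(3, 3)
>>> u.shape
(37, 37)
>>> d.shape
(3,)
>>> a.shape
(37, 3, 37, 3)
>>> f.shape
(37, 3, 11)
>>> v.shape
(37, 19, 11, 37)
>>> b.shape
(19, 37)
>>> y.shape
(11, 37, 3)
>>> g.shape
(37, 37)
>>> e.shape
(3, 19)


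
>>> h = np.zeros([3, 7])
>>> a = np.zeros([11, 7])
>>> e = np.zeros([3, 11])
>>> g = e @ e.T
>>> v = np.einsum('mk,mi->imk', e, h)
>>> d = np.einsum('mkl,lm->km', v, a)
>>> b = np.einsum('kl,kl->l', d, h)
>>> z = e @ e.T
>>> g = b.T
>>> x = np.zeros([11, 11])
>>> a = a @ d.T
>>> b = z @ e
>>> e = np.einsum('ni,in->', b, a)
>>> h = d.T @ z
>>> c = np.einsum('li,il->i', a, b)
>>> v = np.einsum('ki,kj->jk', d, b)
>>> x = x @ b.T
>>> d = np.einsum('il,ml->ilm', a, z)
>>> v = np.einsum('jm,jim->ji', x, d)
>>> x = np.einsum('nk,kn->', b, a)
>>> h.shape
(7, 3)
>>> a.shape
(11, 3)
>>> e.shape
()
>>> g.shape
(7,)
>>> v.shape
(11, 3)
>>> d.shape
(11, 3, 3)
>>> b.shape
(3, 11)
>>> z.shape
(3, 3)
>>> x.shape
()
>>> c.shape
(3,)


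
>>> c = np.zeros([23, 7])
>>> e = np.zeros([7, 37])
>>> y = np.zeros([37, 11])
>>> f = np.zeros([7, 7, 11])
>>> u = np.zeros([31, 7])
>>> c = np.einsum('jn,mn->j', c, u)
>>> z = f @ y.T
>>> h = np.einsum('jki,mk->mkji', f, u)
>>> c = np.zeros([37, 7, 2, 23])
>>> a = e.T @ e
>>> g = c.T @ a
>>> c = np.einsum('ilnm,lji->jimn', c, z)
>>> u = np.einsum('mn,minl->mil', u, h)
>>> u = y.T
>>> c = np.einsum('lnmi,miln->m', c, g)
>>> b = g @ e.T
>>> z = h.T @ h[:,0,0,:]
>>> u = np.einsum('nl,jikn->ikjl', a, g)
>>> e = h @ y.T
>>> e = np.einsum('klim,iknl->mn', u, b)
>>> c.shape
(23,)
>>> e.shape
(37, 7)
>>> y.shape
(37, 11)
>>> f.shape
(7, 7, 11)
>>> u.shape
(2, 7, 23, 37)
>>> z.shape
(11, 7, 7, 11)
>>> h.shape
(31, 7, 7, 11)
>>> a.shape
(37, 37)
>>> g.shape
(23, 2, 7, 37)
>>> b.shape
(23, 2, 7, 7)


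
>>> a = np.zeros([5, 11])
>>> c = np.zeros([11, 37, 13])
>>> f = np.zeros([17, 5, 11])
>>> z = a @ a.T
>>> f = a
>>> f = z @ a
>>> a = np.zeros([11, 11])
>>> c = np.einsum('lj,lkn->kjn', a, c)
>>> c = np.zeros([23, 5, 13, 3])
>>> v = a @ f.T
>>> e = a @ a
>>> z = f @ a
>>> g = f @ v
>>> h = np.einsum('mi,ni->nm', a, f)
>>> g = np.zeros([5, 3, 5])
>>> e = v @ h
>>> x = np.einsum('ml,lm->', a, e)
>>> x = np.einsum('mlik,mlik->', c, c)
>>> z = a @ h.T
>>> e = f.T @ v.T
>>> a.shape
(11, 11)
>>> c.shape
(23, 5, 13, 3)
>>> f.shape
(5, 11)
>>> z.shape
(11, 5)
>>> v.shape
(11, 5)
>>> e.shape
(11, 11)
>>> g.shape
(5, 3, 5)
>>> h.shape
(5, 11)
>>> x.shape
()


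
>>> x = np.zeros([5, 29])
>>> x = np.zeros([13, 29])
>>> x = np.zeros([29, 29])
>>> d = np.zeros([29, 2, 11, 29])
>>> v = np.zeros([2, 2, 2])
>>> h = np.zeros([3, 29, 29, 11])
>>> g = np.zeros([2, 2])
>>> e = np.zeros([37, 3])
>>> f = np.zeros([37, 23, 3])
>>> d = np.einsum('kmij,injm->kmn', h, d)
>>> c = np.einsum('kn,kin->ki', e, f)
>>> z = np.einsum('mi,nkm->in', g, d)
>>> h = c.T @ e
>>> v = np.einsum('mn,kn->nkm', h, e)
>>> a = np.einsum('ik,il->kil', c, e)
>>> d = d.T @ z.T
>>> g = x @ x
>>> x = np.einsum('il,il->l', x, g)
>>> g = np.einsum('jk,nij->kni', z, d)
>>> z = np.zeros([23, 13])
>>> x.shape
(29,)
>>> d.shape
(2, 29, 2)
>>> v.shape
(3, 37, 23)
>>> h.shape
(23, 3)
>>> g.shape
(3, 2, 29)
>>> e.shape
(37, 3)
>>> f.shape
(37, 23, 3)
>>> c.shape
(37, 23)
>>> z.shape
(23, 13)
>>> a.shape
(23, 37, 3)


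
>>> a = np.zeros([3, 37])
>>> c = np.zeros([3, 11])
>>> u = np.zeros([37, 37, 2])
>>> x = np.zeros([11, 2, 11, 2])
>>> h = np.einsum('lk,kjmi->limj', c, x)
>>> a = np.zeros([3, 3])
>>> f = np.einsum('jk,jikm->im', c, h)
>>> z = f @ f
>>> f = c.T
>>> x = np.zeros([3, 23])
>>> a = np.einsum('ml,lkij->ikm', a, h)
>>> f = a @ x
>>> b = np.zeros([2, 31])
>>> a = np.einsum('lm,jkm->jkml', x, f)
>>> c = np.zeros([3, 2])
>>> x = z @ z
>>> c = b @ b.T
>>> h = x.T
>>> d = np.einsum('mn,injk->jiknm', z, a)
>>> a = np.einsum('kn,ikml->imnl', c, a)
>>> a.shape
(11, 23, 2, 3)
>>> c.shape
(2, 2)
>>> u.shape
(37, 37, 2)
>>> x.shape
(2, 2)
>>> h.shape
(2, 2)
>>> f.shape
(11, 2, 23)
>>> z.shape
(2, 2)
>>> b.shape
(2, 31)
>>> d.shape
(23, 11, 3, 2, 2)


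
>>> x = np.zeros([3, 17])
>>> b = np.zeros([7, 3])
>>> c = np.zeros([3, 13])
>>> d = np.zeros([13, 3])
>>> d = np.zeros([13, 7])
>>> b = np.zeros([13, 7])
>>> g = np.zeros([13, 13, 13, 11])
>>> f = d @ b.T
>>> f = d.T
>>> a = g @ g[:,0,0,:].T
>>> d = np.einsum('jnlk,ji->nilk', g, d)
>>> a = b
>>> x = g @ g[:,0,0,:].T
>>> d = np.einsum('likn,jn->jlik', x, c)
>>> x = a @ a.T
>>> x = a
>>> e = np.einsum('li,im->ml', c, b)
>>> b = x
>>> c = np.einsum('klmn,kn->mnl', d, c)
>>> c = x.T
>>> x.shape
(13, 7)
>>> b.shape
(13, 7)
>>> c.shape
(7, 13)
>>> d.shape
(3, 13, 13, 13)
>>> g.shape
(13, 13, 13, 11)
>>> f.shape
(7, 13)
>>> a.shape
(13, 7)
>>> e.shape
(7, 3)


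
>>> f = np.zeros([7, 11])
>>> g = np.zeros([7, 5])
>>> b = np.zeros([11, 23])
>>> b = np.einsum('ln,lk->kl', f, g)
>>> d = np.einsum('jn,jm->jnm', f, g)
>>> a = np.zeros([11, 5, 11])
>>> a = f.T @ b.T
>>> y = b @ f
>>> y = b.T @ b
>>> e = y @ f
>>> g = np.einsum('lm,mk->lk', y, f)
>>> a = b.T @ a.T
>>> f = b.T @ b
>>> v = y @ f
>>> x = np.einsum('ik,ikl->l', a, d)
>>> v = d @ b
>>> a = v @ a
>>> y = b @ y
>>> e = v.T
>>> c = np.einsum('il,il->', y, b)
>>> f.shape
(7, 7)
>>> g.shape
(7, 11)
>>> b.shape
(5, 7)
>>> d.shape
(7, 11, 5)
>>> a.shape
(7, 11, 11)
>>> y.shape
(5, 7)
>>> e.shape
(7, 11, 7)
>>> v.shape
(7, 11, 7)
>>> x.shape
(5,)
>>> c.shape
()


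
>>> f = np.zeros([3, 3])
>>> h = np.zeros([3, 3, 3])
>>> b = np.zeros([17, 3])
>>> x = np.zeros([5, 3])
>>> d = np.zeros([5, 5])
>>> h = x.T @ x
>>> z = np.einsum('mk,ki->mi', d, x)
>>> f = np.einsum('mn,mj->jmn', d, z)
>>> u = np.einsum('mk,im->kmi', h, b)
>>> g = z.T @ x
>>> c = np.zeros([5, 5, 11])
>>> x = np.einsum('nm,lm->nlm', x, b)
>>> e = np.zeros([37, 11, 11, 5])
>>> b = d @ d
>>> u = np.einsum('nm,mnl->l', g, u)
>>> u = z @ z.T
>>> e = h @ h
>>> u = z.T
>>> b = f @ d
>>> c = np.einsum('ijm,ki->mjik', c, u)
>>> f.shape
(3, 5, 5)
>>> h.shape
(3, 3)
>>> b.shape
(3, 5, 5)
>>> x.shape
(5, 17, 3)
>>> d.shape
(5, 5)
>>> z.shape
(5, 3)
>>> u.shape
(3, 5)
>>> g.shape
(3, 3)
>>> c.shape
(11, 5, 5, 3)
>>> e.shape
(3, 3)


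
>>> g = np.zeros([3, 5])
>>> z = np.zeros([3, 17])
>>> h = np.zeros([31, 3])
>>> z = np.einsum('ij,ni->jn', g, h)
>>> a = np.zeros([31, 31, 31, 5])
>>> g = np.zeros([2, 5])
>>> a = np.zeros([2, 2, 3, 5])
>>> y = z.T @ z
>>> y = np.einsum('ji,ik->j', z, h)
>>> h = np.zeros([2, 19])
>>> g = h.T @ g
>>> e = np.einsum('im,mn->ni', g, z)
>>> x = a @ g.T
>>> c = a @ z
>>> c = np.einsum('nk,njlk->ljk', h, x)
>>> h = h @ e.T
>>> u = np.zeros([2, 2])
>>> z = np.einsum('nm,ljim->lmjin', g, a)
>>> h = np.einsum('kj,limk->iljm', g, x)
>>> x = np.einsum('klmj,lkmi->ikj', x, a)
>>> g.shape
(19, 5)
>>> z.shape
(2, 5, 2, 3, 19)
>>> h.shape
(2, 2, 5, 3)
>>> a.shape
(2, 2, 3, 5)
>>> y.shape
(5,)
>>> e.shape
(31, 19)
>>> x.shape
(5, 2, 19)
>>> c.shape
(3, 2, 19)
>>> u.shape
(2, 2)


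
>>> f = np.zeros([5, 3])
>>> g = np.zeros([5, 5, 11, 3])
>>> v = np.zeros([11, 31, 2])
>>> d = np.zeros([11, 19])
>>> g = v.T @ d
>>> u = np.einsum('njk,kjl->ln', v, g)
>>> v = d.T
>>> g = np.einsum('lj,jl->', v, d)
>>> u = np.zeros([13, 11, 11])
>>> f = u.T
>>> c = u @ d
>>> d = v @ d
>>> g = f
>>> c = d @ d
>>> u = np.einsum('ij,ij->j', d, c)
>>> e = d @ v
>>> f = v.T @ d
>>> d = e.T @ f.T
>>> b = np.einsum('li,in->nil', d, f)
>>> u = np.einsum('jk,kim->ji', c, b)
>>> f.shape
(11, 19)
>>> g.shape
(11, 11, 13)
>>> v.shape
(19, 11)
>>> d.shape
(11, 11)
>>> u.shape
(19, 11)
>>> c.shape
(19, 19)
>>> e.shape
(19, 11)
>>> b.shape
(19, 11, 11)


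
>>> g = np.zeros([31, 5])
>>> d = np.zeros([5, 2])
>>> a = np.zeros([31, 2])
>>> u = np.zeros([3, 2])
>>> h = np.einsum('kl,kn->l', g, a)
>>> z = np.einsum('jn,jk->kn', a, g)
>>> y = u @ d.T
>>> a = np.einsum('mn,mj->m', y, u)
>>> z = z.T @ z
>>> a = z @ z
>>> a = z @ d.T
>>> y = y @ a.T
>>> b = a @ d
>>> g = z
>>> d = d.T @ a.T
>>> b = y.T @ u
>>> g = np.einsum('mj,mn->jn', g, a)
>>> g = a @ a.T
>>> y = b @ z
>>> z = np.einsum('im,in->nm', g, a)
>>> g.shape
(2, 2)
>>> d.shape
(2, 2)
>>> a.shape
(2, 5)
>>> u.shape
(3, 2)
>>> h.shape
(5,)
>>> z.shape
(5, 2)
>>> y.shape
(2, 2)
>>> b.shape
(2, 2)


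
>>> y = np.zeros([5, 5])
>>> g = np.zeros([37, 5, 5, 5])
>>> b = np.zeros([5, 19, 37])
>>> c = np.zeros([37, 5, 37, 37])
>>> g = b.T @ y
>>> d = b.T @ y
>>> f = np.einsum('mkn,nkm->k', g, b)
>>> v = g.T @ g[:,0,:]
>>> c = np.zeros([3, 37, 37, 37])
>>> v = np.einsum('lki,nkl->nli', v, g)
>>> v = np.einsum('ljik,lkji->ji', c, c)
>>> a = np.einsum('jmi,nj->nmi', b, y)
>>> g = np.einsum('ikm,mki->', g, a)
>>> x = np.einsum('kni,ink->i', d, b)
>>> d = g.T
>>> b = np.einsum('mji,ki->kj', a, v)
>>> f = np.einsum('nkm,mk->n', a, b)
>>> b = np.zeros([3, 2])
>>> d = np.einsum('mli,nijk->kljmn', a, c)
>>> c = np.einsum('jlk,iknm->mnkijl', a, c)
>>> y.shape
(5, 5)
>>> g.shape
()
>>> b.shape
(3, 2)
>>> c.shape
(37, 37, 37, 3, 5, 19)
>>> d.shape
(37, 19, 37, 5, 3)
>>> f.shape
(5,)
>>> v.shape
(37, 37)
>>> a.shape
(5, 19, 37)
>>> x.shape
(5,)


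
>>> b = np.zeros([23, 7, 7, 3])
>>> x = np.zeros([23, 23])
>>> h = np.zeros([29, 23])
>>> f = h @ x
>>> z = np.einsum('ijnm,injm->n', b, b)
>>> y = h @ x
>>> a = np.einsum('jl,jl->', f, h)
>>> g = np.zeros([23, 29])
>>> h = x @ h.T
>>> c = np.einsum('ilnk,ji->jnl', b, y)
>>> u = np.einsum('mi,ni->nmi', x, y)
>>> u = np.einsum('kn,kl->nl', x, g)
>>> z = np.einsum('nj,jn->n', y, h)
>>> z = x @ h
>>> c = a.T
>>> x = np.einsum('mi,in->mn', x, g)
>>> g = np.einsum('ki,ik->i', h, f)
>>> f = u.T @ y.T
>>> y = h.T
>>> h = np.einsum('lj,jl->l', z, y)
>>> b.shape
(23, 7, 7, 3)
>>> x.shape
(23, 29)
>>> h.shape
(23,)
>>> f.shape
(29, 29)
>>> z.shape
(23, 29)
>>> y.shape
(29, 23)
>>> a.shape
()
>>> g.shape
(29,)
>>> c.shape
()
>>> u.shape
(23, 29)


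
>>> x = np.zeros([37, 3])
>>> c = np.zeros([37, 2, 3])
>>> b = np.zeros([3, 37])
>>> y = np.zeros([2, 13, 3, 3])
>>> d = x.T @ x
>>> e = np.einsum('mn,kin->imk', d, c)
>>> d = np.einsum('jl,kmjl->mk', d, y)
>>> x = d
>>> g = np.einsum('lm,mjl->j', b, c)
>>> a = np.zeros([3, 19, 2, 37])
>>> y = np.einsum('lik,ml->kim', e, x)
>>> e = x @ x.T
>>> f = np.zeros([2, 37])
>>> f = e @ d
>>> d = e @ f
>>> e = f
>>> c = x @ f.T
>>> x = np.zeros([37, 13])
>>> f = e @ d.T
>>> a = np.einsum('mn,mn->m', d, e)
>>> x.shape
(37, 13)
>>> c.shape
(13, 13)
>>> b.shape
(3, 37)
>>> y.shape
(37, 3, 13)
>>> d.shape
(13, 2)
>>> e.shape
(13, 2)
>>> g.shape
(2,)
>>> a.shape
(13,)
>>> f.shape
(13, 13)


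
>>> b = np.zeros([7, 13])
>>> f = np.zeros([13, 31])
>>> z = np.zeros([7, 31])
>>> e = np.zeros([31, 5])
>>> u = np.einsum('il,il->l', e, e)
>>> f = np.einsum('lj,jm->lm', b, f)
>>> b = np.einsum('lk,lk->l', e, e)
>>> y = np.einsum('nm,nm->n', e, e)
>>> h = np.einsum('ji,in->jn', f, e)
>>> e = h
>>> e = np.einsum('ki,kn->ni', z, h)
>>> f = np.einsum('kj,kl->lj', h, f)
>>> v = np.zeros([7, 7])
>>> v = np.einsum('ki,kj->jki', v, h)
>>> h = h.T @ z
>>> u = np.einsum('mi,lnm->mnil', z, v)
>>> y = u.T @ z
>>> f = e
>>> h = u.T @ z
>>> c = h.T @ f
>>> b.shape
(31,)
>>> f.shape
(5, 31)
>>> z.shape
(7, 31)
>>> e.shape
(5, 31)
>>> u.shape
(7, 7, 31, 5)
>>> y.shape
(5, 31, 7, 31)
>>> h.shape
(5, 31, 7, 31)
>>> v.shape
(5, 7, 7)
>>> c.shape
(31, 7, 31, 31)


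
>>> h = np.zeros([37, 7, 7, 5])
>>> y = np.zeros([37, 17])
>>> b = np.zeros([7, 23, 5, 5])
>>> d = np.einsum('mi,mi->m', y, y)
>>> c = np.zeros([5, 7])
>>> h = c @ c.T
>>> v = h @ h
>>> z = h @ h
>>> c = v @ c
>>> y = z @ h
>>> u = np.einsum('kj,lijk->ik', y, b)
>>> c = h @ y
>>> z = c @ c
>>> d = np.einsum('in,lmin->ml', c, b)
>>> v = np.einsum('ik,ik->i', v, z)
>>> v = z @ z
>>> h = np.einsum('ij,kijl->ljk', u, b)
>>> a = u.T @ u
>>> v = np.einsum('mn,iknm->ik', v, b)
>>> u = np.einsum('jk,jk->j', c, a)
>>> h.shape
(5, 5, 7)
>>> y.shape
(5, 5)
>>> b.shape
(7, 23, 5, 5)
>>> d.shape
(23, 7)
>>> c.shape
(5, 5)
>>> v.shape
(7, 23)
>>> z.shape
(5, 5)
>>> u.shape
(5,)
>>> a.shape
(5, 5)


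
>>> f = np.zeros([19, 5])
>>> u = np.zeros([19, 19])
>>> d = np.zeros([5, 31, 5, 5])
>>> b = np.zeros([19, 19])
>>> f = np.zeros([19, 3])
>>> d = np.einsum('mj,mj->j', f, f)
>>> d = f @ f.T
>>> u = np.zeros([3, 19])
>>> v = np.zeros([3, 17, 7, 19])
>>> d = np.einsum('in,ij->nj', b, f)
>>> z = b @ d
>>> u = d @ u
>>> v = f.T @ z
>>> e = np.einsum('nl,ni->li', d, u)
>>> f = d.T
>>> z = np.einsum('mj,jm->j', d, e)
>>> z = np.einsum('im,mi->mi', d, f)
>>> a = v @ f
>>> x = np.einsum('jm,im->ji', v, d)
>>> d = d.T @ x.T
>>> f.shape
(3, 19)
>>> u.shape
(19, 19)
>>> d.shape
(3, 3)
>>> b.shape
(19, 19)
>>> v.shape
(3, 3)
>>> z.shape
(3, 19)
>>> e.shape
(3, 19)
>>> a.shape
(3, 19)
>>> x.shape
(3, 19)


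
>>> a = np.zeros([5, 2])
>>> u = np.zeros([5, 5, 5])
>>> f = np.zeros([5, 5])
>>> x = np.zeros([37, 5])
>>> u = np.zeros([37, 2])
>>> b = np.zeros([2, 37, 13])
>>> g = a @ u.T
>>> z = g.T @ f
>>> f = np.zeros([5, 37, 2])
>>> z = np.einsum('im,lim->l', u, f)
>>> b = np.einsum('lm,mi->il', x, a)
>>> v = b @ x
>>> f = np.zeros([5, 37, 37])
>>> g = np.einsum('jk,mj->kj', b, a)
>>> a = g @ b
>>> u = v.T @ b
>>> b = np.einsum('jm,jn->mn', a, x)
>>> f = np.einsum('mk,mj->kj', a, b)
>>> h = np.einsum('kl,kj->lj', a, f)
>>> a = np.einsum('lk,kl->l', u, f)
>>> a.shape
(5,)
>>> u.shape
(5, 37)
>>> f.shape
(37, 5)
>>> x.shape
(37, 5)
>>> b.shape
(37, 5)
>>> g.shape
(37, 2)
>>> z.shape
(5,)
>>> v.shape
(2, 5)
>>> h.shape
(37, 5)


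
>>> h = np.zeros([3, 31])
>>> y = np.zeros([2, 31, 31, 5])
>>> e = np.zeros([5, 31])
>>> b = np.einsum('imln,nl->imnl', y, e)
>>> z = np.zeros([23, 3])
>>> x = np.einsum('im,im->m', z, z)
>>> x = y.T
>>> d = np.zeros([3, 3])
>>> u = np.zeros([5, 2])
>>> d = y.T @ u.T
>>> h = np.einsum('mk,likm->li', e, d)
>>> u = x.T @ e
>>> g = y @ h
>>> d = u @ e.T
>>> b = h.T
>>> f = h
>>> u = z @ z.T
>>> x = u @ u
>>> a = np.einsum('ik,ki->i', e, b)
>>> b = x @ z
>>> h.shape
(5, 31)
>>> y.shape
(2, 31, 31, 5)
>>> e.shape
(5, 31)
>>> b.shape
(23, 3)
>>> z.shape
(23, 3)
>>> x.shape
(23, 23)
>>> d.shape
(2, 31, 31, 5)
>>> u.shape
(23, 23)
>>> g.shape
(2, 31, 31, 31)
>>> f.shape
(5, 31)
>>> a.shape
(5,)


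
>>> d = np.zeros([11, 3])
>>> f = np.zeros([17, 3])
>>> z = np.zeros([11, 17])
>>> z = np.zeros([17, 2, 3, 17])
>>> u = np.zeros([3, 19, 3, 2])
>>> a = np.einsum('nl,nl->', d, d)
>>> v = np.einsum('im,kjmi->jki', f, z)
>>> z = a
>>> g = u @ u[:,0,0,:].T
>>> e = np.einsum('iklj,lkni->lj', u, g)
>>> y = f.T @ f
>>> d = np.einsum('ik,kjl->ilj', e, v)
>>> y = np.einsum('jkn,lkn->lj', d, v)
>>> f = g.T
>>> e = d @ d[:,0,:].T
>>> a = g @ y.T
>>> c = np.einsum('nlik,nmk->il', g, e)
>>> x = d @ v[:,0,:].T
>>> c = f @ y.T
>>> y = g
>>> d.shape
(3, 17, 17)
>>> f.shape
(3, 3, 19, 3)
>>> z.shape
()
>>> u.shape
(3, 19, 3, 2)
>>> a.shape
(3, 19, 3, 2)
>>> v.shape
(2, 17, 17)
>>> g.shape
(3, 19, 3, 3)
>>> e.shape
(3, 17, 3)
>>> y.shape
(3, 19, 3, 3)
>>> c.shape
(3, 3, 19, 2)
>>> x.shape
(3, 17, 2)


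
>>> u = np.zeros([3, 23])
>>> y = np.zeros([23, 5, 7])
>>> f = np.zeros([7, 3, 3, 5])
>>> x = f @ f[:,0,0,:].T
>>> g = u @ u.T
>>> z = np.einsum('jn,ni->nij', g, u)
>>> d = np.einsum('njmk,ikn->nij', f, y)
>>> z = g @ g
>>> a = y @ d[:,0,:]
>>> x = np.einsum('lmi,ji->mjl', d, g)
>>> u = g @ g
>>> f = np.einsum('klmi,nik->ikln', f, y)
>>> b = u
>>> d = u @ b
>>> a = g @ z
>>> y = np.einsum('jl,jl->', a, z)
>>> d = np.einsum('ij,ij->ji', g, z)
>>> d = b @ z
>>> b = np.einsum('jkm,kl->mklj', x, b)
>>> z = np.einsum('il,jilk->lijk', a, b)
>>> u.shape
(3, 3)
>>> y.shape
()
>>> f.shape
(5, 7, 3, 23)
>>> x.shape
(23, 3, 7)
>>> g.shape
(3, 3)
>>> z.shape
(3, 3, 7, 23)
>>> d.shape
(3, 3)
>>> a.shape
(3, 3)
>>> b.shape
(7, 3, 3, 23)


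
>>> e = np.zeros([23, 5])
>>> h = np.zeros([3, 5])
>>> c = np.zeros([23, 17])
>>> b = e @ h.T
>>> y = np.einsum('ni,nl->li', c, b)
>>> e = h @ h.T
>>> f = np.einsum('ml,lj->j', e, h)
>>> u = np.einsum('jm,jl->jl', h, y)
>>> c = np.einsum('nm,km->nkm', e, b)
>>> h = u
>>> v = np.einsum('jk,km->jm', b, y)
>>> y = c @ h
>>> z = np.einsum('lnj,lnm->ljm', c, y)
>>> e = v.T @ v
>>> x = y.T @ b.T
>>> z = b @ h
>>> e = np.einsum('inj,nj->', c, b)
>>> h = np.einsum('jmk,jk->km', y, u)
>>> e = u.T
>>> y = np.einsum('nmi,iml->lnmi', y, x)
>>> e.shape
(17, 3)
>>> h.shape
(17, 23)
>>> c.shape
(3, 23, 3)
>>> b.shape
(23, 3)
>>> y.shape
(23, 3, 23, 17)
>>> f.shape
(5,)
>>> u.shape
(3, 17)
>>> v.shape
(23, 17)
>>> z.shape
(23, 17)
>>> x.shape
(17, 23, 23)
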